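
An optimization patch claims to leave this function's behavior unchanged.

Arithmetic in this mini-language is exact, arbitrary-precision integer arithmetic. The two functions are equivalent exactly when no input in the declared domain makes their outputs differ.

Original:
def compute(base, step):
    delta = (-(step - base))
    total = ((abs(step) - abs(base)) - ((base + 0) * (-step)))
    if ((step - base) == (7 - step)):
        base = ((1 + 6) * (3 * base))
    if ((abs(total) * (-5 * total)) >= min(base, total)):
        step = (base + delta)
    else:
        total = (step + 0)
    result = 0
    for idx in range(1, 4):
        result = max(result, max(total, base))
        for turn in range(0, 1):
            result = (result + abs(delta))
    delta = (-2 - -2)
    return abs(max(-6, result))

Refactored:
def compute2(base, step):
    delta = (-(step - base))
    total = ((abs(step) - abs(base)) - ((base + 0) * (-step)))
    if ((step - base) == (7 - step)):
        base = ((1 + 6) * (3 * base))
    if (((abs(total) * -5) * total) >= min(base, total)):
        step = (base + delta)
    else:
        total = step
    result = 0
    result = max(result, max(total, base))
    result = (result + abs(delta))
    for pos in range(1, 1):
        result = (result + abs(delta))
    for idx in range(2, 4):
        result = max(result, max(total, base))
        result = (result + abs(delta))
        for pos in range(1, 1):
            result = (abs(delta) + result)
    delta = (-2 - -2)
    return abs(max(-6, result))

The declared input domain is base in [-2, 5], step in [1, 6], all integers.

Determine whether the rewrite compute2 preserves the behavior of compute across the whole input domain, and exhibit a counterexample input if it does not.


This is a faithful refactor — min/max/abs usage differs; also local variable names differ; also statement counts differ; also arithmetic usage differs; also loop structure differs; also constant usage differs, but the computed results match everywhere.
Spot check at base=2, step=2 — compute: delta becomes 0; next total becomes 4; next ((step - base) == (7 - step)) evaluates to false; next ((abs(total) * (-5 * total)) >= min(base, total)) evaluates to false; next total becomes 2; next result becomes 0; next at idx=1:; next result becomes 2; next at turn=0:; next result becomes 2; next at idx=2:; next result becomes 2; next at turn=0:; next result becomes 2; next at idx=3:; next result becomes 2; next at turn=0:; next result becomes 2; next delta becomes 0; next final value 2. compute2: delta becomes 0; next total becomes 4; next ((step - base) == (7 - step)) evaluates to false; next (((abs(total) * -5) * total) >= min(base, total)) evaluates to false; next total becomes 2; next result becomes 0; next result becomes 2; next result becomes 2; next pos never enters its loop body; next at idx=2:; next result becomes 2; next result becomes 2; next pos never enters its loop body; next at idx=3:; next result becomes 2; next result becomes 2; next pos never enters its loop body; next delta becomes 0; next final value 2. Both give 2.
Across all 48 domain points the two functions coincide.
verdict: equivalent


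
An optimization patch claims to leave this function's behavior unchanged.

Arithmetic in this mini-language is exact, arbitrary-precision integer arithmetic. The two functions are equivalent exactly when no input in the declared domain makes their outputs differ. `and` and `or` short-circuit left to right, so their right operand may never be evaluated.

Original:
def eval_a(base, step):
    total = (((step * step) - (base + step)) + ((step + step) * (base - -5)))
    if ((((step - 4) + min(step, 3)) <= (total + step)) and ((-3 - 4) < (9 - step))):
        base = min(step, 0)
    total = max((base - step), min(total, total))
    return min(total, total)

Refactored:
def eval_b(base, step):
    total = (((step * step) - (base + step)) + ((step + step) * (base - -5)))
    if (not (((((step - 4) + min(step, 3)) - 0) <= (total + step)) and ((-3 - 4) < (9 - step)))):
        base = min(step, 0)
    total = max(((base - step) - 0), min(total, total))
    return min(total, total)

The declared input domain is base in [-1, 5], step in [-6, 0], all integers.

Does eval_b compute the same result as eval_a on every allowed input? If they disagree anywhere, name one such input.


Run the pair on base=-1, step=-6.
eval_a: total=-5, then ((((step - 4) + min(step, 3)) <= (total + step)) and ((-3 - 4) < (9 - step))) is true, then base=-6, then total=0, then returns 0
eval_b: total=-5, then (not (((((step - 4) + min(step, 3)) - 0) <= (total + step)) and ((-3 - 4) < (9 - step)))) is false, then total=5, then returns 5
0 vs 5 — the two versions disagree here.
verdict: not equivalent; witness: base=-1, step=-6


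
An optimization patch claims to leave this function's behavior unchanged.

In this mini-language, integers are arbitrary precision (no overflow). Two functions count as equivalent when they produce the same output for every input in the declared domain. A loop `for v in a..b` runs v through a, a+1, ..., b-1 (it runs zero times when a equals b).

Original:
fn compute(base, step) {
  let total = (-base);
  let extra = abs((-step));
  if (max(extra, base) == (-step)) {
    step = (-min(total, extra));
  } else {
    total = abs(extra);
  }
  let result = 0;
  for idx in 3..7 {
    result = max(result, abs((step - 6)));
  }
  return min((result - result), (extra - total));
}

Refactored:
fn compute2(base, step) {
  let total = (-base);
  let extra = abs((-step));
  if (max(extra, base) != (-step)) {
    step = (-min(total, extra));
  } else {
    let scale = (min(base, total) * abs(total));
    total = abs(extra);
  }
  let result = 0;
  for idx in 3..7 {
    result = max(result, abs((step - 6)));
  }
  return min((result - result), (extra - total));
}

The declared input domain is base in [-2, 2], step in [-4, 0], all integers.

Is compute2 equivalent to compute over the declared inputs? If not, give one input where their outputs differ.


Try base=-2, step=-1.
compute: total=2, then extra=1, then (max(extra, base) == (-step)) is true, then step=-1, then result=0, then (idx=3), then result=7, then (idx=4), then result=7, then (idx=5), then result=7, then (idx=6), then result=7, then returns -1
compute2: total=2, then extra=1, then (max(extra, base) != (-step)) is false, then scale=-4, then total=1, then result=0, then (idx=3), then result=7, then (idx=4), then result=7, then (idx=5), then result=7, then (idx=6), then result=7, then returns 0
-1 against 0: the behavior changed.
verdict: not equivalent; witness: base=-2, step=-1


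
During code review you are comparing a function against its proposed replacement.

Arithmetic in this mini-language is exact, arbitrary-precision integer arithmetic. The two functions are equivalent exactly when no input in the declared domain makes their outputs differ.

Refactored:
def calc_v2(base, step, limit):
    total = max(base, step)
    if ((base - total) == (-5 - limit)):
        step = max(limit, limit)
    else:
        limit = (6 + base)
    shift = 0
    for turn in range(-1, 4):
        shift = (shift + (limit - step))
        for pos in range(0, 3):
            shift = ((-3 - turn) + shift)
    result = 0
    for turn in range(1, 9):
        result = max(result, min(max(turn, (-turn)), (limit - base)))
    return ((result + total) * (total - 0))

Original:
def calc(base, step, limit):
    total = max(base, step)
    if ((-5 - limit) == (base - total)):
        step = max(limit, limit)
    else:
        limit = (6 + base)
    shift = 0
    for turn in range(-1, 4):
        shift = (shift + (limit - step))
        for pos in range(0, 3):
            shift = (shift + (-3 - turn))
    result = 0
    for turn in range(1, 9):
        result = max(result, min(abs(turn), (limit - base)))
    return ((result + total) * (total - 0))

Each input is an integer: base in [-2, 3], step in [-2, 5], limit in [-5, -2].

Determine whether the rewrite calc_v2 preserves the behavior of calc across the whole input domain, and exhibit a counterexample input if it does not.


This is a faithful refactor — min/max/abs usage differs, but the computed results match everywhere.
Spot check at base=1, step=0, limit=-5 — calc: total=1, then ((-5 - limit) == (base - total)) is true, then step=-5, then shift=0, then (turn=-1), then shift=0, then (pos=0), then shift=-2, then (pos=1), then shift=-4, then (pos=2), then shift=-6, then (turn=0), then shift=-6, then (pos=0), then shift=-9, then (pos=1), then shift=-12, then (pos=2), then shift=-15, then (turn=1), then shift=-15, then (pos=0), then shift=-19, then (pos=1), then shift=-23, then (pos=2), then shift=-27, then (turn=2), then shift=-27, then (pos=0), then shift=-32, then (pos=1), then shift=-37, then (pos=2), then shift=-42, then (turn=3), then shift=-42, then (pos=0), then shift=-48, then (pos=1), then shift=-54, then (pos=2), then shift=-60, then result=0, then (turn=1), then result=0, then (turn=2), then result=0, then (turn=3), then result=0, then (turn=4), then result=0, then (turn=5), then result=0, then (turn=6), then result=0, then (turn=7), then result=0, then (turn=8), then result=0, then returns 1. calc_v2: total=1, then ((base - total) == (-5 - limit)) is true, then step=-5, then shift=0, then (turn=-1), then shift=0, then (pos=0), then shift=-2, then (pos=1), then shift=-4, then (pos=2), then shift=-6, then (turn=0), then shift=-6, then (pos=0), then shift=-9, then (pos=1), then shift=-12, then (pos=2), then shift=-15, then (turn=1), then shift=-15, then (pos=0), then shift=-19, then (pos=1), then shift=-23, then (pos=2), then shift=-27, then (turn=2), then shift=-27, then (pos=0), then shift=-32, then (pos=1), then shift=-37, then (pos=2), then shift=-42, then (turn=3), then shift=-42, then (pos=0), then shift=-48, then (pos=1), then shift=-54, then (pos=2), then shift=-60, then result=0, then (turn=1), then result=0, then (turn=2), then result=0, then (turn=3), then result=0, then (turn=4), then result=0, then (turn=5), then result=0, then (turn=6), then result=0, then (turn=7), then result=0, then (turn=8), then result=0, then returns 1. Both give 1.
Checked all 192 inputs in the declared domain: the outputs agree on every one.
verdict: equivalent


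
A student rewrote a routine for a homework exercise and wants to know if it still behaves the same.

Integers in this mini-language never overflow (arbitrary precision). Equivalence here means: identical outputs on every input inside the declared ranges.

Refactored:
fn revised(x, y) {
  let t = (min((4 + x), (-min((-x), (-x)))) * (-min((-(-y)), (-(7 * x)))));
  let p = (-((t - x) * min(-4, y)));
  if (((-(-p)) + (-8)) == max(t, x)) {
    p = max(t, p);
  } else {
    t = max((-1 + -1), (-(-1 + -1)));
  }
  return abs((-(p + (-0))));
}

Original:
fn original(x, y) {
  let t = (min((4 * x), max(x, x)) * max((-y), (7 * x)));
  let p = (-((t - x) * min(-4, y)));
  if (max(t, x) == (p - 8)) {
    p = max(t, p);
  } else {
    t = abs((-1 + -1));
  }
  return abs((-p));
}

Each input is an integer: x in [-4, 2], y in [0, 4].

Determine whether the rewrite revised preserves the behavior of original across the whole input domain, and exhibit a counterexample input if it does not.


The rewrite breaks on x=-4, y=1, where the results are 80 and 32.
original: t=16, then p=80, then (max(t, x) == (p - 8)) is false, then t=2, then returns 80
revised: t=4, then p=32, then (((-(-p)) + (-8)) == max(t, x)) is false, then t=2, then returns 32
verdict: not equivalent; witness: x=-4, y=1


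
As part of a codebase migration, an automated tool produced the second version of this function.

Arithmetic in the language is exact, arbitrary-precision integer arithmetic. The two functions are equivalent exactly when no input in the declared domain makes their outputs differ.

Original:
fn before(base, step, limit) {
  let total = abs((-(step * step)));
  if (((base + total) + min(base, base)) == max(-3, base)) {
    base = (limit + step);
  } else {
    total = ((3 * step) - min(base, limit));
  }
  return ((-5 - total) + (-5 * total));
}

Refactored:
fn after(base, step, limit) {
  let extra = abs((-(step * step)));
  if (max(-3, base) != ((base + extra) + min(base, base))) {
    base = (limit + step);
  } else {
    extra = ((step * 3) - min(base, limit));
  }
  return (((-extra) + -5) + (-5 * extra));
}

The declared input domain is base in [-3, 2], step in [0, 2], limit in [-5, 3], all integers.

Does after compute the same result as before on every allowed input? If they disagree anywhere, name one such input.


On input base=-3, step=0, limit=-5, before returns -35 while after returns -5.
verdict: not equivalent; witness: base=-3, step=0, limit=-5


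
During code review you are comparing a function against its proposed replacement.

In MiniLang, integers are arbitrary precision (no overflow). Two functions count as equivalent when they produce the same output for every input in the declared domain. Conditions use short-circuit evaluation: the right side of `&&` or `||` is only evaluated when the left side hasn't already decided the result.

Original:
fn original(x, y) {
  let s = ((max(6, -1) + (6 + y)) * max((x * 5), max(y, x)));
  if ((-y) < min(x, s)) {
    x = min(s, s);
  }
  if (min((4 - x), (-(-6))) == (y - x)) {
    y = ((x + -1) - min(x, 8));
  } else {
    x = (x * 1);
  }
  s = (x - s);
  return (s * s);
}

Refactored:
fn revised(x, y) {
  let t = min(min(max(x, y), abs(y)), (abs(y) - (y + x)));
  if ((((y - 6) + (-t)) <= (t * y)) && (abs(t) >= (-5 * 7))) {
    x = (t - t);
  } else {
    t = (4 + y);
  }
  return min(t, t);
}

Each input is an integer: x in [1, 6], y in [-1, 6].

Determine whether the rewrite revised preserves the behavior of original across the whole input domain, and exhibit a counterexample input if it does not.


The rewrite breaks on x=1, y=-1, where the results are 2916 and 1.
original: s := 55 | ((-y) < min(x, s)): false | (min((4 - x), (-(-6))) == (y - x)): false | x := 1 | s := -54 | result 2916
revised: t := 1 | ((((y - 6) + (-t)) <= (t * y)) && (abs(t) >= (-5 * 7))): true | x := 0 | result 1
verdict: not equivalent; witness: x=1, y=-1


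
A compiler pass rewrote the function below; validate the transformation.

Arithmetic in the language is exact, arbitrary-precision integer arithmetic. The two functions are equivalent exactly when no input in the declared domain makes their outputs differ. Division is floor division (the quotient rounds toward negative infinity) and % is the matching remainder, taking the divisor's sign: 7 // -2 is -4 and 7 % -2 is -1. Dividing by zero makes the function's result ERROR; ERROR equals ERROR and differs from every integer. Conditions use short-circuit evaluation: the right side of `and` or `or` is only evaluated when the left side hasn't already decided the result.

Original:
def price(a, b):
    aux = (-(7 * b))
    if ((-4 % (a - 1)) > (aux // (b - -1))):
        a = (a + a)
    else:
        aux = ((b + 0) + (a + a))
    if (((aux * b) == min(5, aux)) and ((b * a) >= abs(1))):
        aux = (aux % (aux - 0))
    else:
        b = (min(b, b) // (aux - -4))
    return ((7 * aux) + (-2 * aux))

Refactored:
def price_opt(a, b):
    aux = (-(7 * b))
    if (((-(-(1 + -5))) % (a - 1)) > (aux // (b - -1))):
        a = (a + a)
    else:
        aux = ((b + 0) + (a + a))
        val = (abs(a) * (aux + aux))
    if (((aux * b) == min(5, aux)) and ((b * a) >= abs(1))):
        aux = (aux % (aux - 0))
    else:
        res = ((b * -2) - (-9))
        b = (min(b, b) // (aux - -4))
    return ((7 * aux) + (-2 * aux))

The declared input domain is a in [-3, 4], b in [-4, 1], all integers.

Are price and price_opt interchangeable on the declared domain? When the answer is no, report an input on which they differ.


Side by side, the visible changes include: arithmetic usage differs; also statement counts differ; also constant usage differs; also local variable names differ; also min/max/abs usage differs.
As a probe, take a=4, b=-4: price runs aux = 28; ((-4 % (a - 1)) > (aux // (b - -1))) -> true; a = 8; (((aux * b) == min(5, aux)) and ((b * a) >= abs(1))) -> false; b = -1; return 140; price_opt runs aux = 28; (((-(-(1 + -5))) % (a - 1)) > (aux // (b - -1))) -> true; a = 8; (((aux * b) == min(5, aux)) and ((b * a) >= abs(1))) -> false; res = 17; b = -1; return 140; both end at 140.
An exhaustive pass over the 48 declared inputs shows identical outputs.
verdict: equivalent


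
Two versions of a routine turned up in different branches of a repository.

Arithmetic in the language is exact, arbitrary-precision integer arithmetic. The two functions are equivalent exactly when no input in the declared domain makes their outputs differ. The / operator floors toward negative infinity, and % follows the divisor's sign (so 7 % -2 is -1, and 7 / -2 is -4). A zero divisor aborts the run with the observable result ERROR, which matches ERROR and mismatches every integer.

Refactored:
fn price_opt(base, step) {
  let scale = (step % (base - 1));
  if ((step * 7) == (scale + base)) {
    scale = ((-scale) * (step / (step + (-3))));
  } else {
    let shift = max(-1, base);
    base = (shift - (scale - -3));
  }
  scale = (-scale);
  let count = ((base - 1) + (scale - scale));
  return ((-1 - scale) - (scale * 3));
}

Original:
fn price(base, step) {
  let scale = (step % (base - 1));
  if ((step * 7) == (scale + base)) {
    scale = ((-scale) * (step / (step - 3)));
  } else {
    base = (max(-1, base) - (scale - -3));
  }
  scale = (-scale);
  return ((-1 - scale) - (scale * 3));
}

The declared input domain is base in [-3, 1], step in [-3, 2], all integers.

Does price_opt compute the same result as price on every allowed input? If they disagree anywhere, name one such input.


This is a faithful refactor — arithmetic usage differs; also statement counts differ; also constant usage differs; also local variable names differ, but the computed results match everywhere.
One worked example (base=1, step=0) — price: hits division by zero so the output is ERROR; price_opt: hits division by zero so the output is ERROR; agreement on ERROR.
Every one of the 30 inputs gives matching results.
verdict: equivalent


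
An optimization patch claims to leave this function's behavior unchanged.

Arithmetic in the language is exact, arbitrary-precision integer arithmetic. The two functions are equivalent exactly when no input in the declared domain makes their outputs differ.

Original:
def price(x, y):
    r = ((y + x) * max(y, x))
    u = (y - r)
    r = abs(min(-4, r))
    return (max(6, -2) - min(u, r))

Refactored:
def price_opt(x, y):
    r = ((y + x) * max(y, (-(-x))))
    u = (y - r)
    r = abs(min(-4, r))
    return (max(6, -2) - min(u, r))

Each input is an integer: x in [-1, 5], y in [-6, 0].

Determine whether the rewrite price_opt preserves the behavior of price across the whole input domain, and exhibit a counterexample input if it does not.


Changes here: same computation, different form; the full 49-point sweep finds no disagreement.
verdict: equivalent


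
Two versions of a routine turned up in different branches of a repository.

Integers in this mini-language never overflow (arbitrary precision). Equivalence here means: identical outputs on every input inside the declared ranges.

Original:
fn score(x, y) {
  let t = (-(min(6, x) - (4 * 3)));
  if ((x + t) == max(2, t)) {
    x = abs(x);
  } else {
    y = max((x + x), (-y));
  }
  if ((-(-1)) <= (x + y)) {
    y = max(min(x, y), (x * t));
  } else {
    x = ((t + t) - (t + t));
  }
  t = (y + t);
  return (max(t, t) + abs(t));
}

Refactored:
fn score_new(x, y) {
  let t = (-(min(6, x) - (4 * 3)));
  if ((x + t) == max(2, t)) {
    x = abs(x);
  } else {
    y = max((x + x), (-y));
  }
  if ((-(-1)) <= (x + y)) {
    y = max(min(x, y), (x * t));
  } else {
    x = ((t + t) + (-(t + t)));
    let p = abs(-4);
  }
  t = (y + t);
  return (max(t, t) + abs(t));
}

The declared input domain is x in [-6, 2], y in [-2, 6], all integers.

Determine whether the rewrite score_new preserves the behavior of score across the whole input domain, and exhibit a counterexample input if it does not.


This is a faithful refactor — arithmetic usage differs, plus min/max/abs usage differs, plus constant usage differs, plus local variable names differ, plus statement counts differ, but the computed results match everywhere.
Tracing x=-6, y=4: score: t becomes 18; next ((x + t) == max(2, t)) evaluates to false; next y becomes -4; next ((-(-1)) <= (x + y)) evaluates to false; next x becomes 0; next t becomes 14; next final value 28 | score_new: t becomes 18; next ((x + t) == max(2, t)) evaluates to false; next y becomes -4; next ((-(-1)) <= (x + y)) evaluates to false; next x becomes 0; next p becomes 4; next t becomes 14; next final value 28 — matching result 28.
Across all 81 domain points the two functions coincide.
verdict: equivalent


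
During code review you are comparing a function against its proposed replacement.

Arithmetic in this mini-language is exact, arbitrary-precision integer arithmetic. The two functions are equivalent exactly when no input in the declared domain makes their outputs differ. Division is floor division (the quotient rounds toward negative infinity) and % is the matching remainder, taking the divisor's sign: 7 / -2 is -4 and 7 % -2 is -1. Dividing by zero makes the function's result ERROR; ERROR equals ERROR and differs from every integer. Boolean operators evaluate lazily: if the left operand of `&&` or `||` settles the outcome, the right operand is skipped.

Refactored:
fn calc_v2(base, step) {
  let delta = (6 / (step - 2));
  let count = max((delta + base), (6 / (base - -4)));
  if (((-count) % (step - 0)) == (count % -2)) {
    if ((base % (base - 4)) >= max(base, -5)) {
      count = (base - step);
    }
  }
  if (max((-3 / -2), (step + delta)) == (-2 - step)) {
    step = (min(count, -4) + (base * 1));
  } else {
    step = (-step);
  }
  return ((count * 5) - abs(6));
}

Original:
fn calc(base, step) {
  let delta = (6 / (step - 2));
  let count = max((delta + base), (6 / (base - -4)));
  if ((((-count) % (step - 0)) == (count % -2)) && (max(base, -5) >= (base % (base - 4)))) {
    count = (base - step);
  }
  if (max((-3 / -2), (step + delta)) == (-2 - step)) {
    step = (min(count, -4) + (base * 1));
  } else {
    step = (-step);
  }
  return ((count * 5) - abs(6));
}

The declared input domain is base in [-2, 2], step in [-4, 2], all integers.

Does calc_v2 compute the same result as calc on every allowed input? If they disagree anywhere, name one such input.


Try base=1, step=-4.
calc: delta becomes -1; next count becomes 1; next ((((-count) % (step - 0)) == (count % -2)) && (max(base, -5) >= (base % (base - 4)))) evaluates to true; next count becomes 5; next (max((-3 / -2), (step + delta)) == (-2 - step)) evaluates to false; next step becomes 4; next final value 19
calc_v2: delta becomes -1; next count becomes 1; next (((-count) % (step - 0)) == (count % -2)) evaluates to true; next ((base % (base - 4)) >= max(base, -5)) evaluates to false; next (max((-3 / -2), (step + delta)) == (-2 - step)) evaluates to false; next step becomes 4; next final value -1
19 != -1, so the rewrite changes behavior.
verdict: not equivalent; witness: base=1, step=-4


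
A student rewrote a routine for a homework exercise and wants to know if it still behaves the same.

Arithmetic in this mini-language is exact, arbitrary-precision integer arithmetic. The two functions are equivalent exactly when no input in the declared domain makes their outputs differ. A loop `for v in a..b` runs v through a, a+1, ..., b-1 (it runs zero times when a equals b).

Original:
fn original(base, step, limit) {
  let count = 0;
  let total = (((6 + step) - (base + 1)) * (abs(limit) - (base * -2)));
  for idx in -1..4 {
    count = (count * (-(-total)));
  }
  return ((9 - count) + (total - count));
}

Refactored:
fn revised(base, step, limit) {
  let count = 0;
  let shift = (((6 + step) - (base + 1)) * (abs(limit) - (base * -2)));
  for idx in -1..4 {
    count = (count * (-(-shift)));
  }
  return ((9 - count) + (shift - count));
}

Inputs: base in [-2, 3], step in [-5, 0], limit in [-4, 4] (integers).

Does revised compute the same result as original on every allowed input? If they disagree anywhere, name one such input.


Differences: local variable names differ — yet all 324 inputs agree.
verdict: equivalent


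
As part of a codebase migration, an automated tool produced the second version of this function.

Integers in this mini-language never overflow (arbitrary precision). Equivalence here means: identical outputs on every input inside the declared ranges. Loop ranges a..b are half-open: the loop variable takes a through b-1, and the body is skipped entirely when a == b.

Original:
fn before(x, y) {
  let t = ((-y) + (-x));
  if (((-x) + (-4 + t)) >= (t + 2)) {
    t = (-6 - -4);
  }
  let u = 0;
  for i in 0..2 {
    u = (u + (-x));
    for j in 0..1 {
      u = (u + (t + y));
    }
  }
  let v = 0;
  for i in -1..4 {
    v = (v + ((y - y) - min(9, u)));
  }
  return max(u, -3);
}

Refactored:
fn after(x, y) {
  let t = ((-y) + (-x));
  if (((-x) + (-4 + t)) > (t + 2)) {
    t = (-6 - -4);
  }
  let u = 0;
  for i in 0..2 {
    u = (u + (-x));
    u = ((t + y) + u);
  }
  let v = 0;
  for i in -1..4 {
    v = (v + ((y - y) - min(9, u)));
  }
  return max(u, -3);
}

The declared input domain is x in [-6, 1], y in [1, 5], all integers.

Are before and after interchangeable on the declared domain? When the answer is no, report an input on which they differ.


Try x=-6, y=1.
before: t=5, then (((-x) + (-4 + t)) >= (t + 2)) is true, then t=-2, then u=0, then (i=0), then u=6, then (j=0), then u=5, then (i=1), then u=11, then (j=0), then u=10, then v=0, then (i=-1), then v=-9, then (i=0), then v=-18, then (i=1), then v=-27, then (i=2), then v=-36, then (i=3), then v=-45, then returns 10
after: t=5, then (((-x) + (-4 + t)) > (t + 2)) is false, then u=0, then (i=0), then u=6, then u=12, then (i=1), then u=18, then u=24, then v=0, then (i=-1), then v=-9, then (i=0), then v=-18, then (i=1), then v=-27, then (i=2), then v=-36, then (i=3), then v=-45, then returns 24
10 against 24: the behavior changed.
verdict: not equivalent; witness: x=-6, y=1


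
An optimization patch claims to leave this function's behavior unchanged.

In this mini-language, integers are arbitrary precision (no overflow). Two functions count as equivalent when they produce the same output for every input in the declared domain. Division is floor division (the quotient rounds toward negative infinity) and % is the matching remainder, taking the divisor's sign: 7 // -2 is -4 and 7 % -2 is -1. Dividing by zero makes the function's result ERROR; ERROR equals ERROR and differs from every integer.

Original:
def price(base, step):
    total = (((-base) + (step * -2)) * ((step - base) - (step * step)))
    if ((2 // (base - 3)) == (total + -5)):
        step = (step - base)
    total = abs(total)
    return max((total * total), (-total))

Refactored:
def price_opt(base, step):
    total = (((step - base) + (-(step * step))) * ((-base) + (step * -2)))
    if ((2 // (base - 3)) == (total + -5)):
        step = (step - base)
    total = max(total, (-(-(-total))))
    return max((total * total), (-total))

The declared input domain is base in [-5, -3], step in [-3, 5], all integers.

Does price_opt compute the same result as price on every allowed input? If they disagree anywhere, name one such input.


The two are interchangeable: arithmetic usage differs; also min/max/abs usage differs, and every declared input agrees.
Spot check at base=-4, step=0 — price: total becomes 16; next ((2 // (base - 3)) == (total + -5)) evaluates to false; next total becomes 16; next final value 256. price_opt: total becomes 16; next ((2 // (base - 3)) == (total + -5)) evaluates to false; next total becomes 16; next final value 256. Both give 256.
Every one of the 27 inputs gives matching results.
verdict: equivalent


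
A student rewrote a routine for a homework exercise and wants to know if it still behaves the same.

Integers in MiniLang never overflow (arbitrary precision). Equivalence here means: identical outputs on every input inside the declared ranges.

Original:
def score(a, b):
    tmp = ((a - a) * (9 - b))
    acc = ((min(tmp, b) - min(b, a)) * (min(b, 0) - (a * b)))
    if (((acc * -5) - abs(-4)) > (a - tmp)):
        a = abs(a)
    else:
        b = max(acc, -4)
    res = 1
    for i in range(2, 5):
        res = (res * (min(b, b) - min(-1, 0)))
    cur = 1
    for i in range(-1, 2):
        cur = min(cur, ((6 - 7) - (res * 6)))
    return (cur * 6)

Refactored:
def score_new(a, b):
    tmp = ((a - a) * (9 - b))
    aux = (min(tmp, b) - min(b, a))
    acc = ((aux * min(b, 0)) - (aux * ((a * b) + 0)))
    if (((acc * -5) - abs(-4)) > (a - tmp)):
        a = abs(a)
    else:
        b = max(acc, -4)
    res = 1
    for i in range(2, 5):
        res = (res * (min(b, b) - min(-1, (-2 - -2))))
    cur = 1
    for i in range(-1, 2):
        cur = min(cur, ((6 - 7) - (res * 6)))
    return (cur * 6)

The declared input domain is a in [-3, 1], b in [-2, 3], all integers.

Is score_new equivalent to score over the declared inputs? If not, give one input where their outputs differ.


Behavior is preserved: although statement counts differ, and arithmetic usage differs, and local variable names differ, and constant usage differs, the outputs never diverge.
As a probe, take a=-3, b=-2: score runs tmp becomes 0; next acc becomes -8; next (((acc * -5) - abs(-4)) > (a - tmp)) evaluates to true; next a becomes 3; next res becomes 1; next at i=2:; next res becomes -1; next at i=3:; next res becomes 1; next at i=4:; next res becomes -1; next cur becomes 1; next at i=-1:; next cur becomes 1; next at i=0:; next cur becomes 1; next at i=1:; next cur becomes 1; next final value 6; score_new runs tmp becomes 0; next aux becomes 1; next acc becomes -8; next (((acc * -5) - abs(-4)) > (a - tmp)) evaluates to true; next a becomes 3; next res becomes 1; next at i=2:; next res becomes -1; next at i=3:; next res becomes 1; next at i=4:; next res becomes -1; next cur becomes 1; next at i=-1:; next cur becomes 1; next at i=0:; next cur becomes 1; next at i=1:; next cur becomes 1; next final value 6; both end at 6.
Across all 30 domain points the two functions coincide.
verdict: equivalent


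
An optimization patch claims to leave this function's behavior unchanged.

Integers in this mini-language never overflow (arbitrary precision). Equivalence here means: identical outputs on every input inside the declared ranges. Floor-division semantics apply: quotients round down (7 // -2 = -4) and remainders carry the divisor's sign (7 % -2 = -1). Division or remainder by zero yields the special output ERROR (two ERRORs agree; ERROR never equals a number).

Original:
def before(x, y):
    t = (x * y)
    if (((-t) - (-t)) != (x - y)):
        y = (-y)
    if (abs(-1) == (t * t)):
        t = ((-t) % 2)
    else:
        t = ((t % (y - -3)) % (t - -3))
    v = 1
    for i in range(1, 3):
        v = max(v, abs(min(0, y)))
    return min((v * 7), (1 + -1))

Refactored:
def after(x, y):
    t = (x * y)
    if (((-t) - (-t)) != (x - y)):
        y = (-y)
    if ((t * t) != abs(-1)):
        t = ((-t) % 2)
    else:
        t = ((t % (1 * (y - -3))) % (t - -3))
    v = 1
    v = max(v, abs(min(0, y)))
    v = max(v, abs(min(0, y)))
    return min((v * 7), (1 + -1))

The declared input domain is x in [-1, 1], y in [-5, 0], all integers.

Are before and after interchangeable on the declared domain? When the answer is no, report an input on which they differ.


Try x=1, y=-3.
before: t = -3; (((-t) - (-t)) != (x - y)) -> true; y = 3; (abs(-1) == (t * t)) -> false; division by zero -> ERROR
after: t = -3; (((-t) - (-t)) != (x - y)) -> true; y = 3; ((t * t) != abs(-1)) -> true; t = 1; v = 1; v = 1; v = 1; return 0
ERROR against 0: the behavior changed.
verdict: not equivalent; witness: x=1, y=-3


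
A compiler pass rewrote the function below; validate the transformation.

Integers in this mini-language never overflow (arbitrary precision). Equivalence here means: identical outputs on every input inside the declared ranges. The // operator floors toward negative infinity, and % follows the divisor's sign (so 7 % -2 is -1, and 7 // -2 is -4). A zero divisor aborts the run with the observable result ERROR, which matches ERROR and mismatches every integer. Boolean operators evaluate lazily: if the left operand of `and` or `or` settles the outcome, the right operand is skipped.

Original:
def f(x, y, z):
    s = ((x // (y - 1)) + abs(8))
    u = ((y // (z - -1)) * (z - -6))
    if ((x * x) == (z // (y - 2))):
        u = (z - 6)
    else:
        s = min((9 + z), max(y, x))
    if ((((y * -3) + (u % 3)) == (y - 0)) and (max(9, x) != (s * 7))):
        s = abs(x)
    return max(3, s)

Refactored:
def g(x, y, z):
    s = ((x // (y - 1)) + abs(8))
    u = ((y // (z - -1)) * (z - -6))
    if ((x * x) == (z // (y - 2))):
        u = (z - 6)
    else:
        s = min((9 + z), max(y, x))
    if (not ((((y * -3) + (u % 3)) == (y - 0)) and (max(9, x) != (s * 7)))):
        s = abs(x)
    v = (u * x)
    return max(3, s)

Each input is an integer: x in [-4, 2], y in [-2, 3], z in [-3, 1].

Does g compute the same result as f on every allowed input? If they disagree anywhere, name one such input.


Evaluate both at x=-4, y=-2, z=-3.
f: s = 9; u = 3; ((x * x) == (z // (y - 2))) -> false; s = -2; ((((y * -3) + (u % 3)) == (y - 0)) and (max(9, x) != (s * 7))) -> false; return 3
g: s = 9; u = 3; ((x * x) == (z // (y - 2))) -> false; s = -2; (not ((((y * -3) + (u % 3)) == (y - 0)) and (max(9, x) != (s * 7)))) -> true; s = 4; v = -12; return 4
3 != 4, so the rewrite changes behavior.
verdict: not equivalent; witness: x=-4, y=-2, z=-3


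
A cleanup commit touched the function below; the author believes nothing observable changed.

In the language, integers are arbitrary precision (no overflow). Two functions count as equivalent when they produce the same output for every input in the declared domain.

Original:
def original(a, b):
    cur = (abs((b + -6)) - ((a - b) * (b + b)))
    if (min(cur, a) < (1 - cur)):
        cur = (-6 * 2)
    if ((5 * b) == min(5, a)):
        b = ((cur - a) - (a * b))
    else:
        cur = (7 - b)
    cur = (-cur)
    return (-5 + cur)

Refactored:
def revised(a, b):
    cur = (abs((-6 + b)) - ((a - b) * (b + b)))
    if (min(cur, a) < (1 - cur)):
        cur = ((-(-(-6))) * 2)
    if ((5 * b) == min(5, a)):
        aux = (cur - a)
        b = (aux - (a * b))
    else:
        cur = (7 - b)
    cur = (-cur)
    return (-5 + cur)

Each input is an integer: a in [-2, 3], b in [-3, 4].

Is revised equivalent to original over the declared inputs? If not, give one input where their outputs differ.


Differences: statement counts differ; local variable names differ — yet all 48 inputs agree.
verdict: equivalent


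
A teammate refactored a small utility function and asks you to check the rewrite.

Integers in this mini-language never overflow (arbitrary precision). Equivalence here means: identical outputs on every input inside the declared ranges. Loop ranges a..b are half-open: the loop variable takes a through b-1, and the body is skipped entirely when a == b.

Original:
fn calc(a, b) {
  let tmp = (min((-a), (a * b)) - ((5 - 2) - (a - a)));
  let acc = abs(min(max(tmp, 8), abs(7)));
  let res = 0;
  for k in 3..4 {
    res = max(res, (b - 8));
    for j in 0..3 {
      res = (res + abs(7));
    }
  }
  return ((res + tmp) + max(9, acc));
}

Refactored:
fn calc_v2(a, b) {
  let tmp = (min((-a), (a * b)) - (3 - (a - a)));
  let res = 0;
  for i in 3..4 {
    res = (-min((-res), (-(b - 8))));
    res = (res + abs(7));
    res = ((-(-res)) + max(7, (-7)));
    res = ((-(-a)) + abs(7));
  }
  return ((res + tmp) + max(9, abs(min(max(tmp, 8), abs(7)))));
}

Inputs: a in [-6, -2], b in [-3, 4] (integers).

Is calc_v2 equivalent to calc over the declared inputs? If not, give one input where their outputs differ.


Run the pair on a=-6, b=-3.
calc: tmp becomes 3; next acc becomes 7; next res becomes 0; next at k=3:; next res becomes 0; next at j=0:; next res becomes 7; next at j=1:; next res becomes 14; next at j=2:; next res becomes 21; next final value 33
calc_v2: tmp becomes 3; next res becomes 0; next at i=3:; next res becomes 0; next res becomes 7; next res becomes 14; next res becomes 1; next final value 13
33 against 13: the behavior changed.
verdict: not equivalent; witness: a=-6, b=-3


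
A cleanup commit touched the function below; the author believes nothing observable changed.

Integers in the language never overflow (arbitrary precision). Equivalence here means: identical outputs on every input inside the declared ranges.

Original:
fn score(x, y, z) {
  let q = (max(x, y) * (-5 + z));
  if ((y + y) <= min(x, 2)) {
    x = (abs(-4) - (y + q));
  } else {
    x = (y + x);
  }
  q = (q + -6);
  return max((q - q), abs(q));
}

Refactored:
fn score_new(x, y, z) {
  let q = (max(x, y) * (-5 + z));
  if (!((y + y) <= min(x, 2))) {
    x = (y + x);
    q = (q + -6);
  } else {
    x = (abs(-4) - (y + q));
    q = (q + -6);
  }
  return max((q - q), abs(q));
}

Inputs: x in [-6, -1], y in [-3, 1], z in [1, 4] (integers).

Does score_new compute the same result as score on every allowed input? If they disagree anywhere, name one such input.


Although statement counts differ, constant usage differs, arithmetic usage differs, boolean connective usage differs, 120/120 inputs agree.
verdict: equivalent


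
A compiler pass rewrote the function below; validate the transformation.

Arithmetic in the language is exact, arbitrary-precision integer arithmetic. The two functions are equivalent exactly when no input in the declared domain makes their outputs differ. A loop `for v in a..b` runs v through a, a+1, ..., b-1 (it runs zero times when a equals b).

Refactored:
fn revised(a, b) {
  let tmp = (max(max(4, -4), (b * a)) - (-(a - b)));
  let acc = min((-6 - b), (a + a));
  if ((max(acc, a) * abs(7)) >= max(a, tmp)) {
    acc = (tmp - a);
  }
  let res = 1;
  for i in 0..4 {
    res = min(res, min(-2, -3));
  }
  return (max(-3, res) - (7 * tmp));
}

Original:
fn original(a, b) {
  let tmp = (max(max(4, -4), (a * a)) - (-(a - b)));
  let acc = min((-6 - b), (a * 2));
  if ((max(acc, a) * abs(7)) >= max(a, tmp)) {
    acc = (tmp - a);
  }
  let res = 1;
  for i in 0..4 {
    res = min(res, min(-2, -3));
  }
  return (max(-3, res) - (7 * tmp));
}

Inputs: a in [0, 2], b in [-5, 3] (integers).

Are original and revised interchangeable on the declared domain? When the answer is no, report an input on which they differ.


Take a=2, b=3.
original: tmp=3, then acc=-9, then ((max(acc, a) * abs(7)) >= max(a, tmp)) is true, then acc=1, then res=1, then (i=0), then res=-3, then (i=1), then res=-3, then (i=2), then res=-3, then (i=3), then res=-3, then returns -24
revised: tmp=5, then acc=-9, then ((max(acc, a) * abs(7)) >= max(a, tmp)) is true, then acc=3, then res=1, then (i=0), then res=-3, then (i=1), then res=-3, then (i=2), then res=-3, then (i=3), then res=-3, then returns -38
-24 against -38: the behavior changed.
verdict: not equivalent; witness: a=2, b=3


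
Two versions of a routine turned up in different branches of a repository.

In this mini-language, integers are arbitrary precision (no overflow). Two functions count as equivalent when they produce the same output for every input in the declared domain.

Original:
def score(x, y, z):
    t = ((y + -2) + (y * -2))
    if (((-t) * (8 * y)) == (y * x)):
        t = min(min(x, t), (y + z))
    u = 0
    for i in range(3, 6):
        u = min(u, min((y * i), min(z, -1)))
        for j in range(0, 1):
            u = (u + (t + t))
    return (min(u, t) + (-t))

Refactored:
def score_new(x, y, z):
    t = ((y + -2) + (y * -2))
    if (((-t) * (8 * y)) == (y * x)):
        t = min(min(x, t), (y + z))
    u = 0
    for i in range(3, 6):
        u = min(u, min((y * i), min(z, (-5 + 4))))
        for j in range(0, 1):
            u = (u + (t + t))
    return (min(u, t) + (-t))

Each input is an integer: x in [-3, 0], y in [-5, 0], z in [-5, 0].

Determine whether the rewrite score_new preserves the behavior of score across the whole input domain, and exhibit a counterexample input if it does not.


This is a faithful refactor — arithmetic usage differs; constant usage differs, but the computed results match everywhere.
Tracing x=0, y=-1, z=-2: score: t=-1, then (((-t) * (8 * y)) == (y * x)) is false, then u=0, then (i=3), then u=-3, then (j=0), then u=-5, then (i=4), then u=-5, then (j=0), then u=-7, then (i=5), then u=-7, then (j=0), then u=-9, then returns -8 | score_new: t=-1, then (((-t) * (8 * y)) == (y * x)) is false, then u=0, then (i=3), then u=-3, then (j=0), then u=-5, then (i=4), then u=-5, then (j=0), then u=-7, then (i=5), then u=-7, then (j=0), then u=-9, then returns -8 — matching result -8.
Checked all 144 inputs in the declared domain: the outputs agree on every one.
verdict: equivalent
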